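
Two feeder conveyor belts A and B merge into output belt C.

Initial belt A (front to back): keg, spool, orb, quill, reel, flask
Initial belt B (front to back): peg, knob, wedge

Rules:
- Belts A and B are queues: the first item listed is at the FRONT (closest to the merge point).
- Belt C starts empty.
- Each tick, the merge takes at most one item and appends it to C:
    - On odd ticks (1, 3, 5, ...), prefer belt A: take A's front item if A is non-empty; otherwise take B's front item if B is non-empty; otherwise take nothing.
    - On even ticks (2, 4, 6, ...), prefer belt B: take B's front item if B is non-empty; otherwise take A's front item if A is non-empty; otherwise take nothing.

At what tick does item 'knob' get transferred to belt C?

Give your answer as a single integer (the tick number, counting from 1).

Tick 1: prefer A, take keg from A; A=[spool,orb,quill,reel,flask] B=[peg,knob,wedge] C=[keg]
Tick 2: prefer B, take peg from B; A=[spool,orb,quill,reel,flask] B=[knob,wedge] C=[keg,peg]
Tick 3: prefer A, take spool from A; A=[orb,quill,reel,flask] B=[knob,wedge] C=[keg,peg,spool]
Tick 4: prefer B, take knob from B; A=[orb,quill,reel,flask] B=[wedge] C=[keg,peg,spool,knob]

Answer: 4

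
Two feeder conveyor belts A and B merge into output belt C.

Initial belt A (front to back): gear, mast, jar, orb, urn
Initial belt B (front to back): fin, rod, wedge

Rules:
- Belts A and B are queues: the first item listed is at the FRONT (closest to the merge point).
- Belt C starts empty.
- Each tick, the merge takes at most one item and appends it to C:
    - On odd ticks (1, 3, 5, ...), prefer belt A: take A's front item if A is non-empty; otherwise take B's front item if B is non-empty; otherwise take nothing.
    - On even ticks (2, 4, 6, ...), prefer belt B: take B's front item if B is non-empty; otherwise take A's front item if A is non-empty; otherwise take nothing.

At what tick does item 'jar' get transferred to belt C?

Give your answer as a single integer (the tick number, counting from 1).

Tick 1: prefer A, take gear from A; A=[mast,jar,orb,urn] B=[fin,rod,wedge] C=[gear]
Tick 2: prefer B, take fin from B; A=[mast,jar,orb,urn] B=[rod,wedge] C=[gear,fin]
Tick 3: prefer A, take mast from A; A=[jar,orb,urn] B=[rod,wedge] C=[gear,fin,mast]
Tick 4: prefer B, take rod from B; A=[jar,orb,urn] B=[wedge] C=[gear,fin,mast,rod]
Tick 5: prefer A, take jar from A; A=[orb,urn] B=[wedge] C=[gear,fin,mast,rod,jar]

Answer: 5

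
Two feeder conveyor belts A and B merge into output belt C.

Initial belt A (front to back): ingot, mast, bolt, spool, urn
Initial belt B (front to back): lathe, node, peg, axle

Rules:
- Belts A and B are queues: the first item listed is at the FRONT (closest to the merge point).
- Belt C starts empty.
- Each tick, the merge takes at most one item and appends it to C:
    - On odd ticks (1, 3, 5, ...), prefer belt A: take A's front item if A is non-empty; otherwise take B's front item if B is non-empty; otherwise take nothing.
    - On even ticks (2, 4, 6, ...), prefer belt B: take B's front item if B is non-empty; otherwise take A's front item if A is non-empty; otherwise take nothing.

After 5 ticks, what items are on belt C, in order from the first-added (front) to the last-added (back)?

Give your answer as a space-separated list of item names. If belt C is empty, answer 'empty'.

Tick 1: prefer A, take ingot from A; A=[mast,bolt,spool,urn] B=[lathe,node,peg,axle] C=[ingot]
Tick 2: prefer B, take lathe from B; A=[mast,bolt,spool,urn] B=[node,peg,axle] C=[ingot,lathe]
Tick 3: prefer A, take mast from A; A=[bolt,spool,urn] B=[node,peg,axle] C=[ingot,lathe,mast]
Tick 4: prefer B, take node from B; A=[bolt,spool,urn] B=[peg,axle] C=[ingot,lathe,mast,node]
Tick 5: prefer A, take bolt from A; A=[spool,urn] B=[peg,axle] C=[ingot,lathe,mast,node,bolt]

Answer: ingot lathe mast node bolt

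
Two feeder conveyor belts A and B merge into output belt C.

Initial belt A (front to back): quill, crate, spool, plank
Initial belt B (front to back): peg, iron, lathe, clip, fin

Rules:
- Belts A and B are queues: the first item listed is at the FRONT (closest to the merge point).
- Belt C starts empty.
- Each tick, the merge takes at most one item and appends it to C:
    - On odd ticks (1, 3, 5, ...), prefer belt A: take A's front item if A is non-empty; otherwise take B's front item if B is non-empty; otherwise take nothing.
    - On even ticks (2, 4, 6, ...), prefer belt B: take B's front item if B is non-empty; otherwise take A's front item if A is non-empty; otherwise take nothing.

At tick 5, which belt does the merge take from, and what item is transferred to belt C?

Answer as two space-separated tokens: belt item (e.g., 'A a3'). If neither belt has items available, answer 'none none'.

Answer: A spool

Derivation:
Tick 1: prefer A, take quill from A; A=[crate,spool,plank] B=[peg,iron,lathe,clip,fin] C=[quill]
Tick 2: prefer B, take peg from B; A=[crate,spool,plank] B=[iron,lathe,clip,fin] C=[quill,peg]
Tick 3: prefer A, take crate from A; A=[spool,plank] B=[iron,lathe,clip,fin] C=[quill,peg,crate]
Tick 4: prefer B, take iron from B; A=[spool,plank] B=[lathe,clip,fin] C=[quill,peg,crate,iron]
Tick 5: prefer A, take spool from A; A=[plank] B=[lathe,clip,fin] C=[quill,peg,crate,iron,spool]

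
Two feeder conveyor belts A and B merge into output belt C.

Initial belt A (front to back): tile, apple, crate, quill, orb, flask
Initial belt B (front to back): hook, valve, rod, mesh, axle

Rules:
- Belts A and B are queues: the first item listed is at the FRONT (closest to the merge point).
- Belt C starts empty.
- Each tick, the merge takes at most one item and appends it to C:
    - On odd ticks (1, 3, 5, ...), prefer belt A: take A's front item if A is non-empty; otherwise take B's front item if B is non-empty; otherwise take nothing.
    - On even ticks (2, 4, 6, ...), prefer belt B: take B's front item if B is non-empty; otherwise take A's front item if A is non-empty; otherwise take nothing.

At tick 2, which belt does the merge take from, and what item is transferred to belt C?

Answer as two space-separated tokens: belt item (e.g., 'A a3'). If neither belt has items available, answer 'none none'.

Tick 1: prefer A, take tile from A; A=[apple,crate,quill,orb,flask] B=[hook,valve,rod,mesh,axle] C=[tile]
Tick 2: prefer B, take hook from B; A=[apple,crate,quill,orb,flask] B=[valve,rod,mesh,axle] C=[tile,hook]

Answer: B hook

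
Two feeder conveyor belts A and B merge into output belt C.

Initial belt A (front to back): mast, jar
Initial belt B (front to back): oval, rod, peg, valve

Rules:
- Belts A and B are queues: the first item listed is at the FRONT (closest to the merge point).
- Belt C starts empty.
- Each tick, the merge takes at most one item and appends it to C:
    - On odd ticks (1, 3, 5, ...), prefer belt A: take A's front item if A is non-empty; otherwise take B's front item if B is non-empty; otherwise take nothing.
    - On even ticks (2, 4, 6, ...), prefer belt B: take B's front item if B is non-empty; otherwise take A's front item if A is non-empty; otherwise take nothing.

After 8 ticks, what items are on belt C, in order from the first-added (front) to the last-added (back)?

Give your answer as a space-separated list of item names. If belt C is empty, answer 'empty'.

Tick 1: prefer A, take mast from A; A=[jar] B=[oval,rod,peg,valve] C=[mast]
Tick 2: prefer B, take oval from B; A=[jar] B=[rod,peg,valve] C=[mast,oval]
Tick 3: prefer A, take jar from A; A=[-] B=[rod,peg,valve] C=[mast,oval,jar]
Tick 4: prefer B, take rod from B; A=[-] B=[peg,valve] C=[mast,oval,jar,rod]
Tick 5: prefer A, take peg from B; A=[-] B=[valve] C=[mast,oval,jar,rod,peg]
Tick 6: prefer B, take valve from B; A=[-] B=[-] C=[mast,oval,jar,rod,peg,valve]
Tick 7: prefer A, both empty, nothing taken; A=[-] B=[-] C=[mast,oval,jar,rod,peg,valve]
Tick 8: prefer B, both empty, nothing taken; A=[-] B=[-] C=[mast,oval,jar,rod,peg,valve]

Answer: mast oval jar rod peg valve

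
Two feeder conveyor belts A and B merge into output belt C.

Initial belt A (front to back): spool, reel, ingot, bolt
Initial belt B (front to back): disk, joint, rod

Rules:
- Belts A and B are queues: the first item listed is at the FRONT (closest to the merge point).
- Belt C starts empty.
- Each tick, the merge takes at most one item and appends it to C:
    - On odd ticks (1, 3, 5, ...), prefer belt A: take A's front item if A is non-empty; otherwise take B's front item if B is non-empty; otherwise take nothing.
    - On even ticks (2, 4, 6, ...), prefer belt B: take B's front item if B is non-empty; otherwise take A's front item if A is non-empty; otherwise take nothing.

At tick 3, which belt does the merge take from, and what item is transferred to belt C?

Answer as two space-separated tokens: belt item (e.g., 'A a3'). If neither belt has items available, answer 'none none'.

Tick 1: prefer A, take spool from A; A=[reel,ingot,bolt] B=[disk,joint,rod] C=[spool]
Tick 2: prefer B, take disk from B; A=[reel,ingot,bolt] B=[joint,rod] C=[spool,disk]
Tick 3: prefer A, take reel from A; A=[ingot,bolt] B=[joint,rod] C=[spool,disk,reel]

Answer: A reel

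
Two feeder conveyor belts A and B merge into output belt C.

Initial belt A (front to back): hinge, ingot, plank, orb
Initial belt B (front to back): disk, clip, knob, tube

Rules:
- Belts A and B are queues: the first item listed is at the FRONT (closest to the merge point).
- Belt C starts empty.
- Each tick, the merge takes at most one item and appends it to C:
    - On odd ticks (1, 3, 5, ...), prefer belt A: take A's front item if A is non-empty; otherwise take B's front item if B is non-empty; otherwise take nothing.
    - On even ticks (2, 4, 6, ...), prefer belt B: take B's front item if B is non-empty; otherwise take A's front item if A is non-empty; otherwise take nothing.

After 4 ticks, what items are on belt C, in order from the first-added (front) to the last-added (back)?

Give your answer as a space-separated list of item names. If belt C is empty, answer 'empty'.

Answer: hinge disk ingot clip

Derivation:
Tick 1: prefer A, take hinge from A; A=[ingot,plank,orb] B=[disk,clip,knob,tube] C=[hinge]
Tick 2: prefer B, take disk from B; A=[ingot,plank,orb] B=[clip,knob,tube] C=[hinge,disk]
Tick 3: prefer A, take ingot from A; A=[plank,orb] B=[clip,knob,tube] C=[hinge,disk,ingot]
Tick 4: prefer B, take clip from B; A=[plank,orb] B=[knob,tube] C=[hinge,disk,ingot,clip]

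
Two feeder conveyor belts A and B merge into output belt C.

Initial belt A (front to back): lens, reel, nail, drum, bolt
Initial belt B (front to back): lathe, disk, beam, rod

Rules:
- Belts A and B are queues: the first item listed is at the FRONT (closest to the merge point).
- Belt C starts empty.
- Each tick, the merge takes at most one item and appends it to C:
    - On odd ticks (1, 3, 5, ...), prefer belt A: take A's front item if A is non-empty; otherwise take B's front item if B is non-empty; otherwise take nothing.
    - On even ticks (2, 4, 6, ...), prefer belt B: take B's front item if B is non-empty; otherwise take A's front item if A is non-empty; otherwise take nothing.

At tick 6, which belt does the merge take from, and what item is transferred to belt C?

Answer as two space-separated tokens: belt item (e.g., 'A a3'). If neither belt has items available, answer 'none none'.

Answer: B beam

Derivation:
Tick 1: prefer A, take lens from A; A=[reel,nail,drum,bolt] B=[lathe,disk,beam,rod] C=[lens]
Tick 2: prefer B, take lathe from B; A=[reel,nail,drum,bolt] B=[disk,beam,rod] C=[lens,lathe]
Tick 3: prefer A, take reel from A; A=[nail,drum,bolt] B=[disk,beam,rod] C=[lens,lathe,reel]
Tick 4: prefer B, take disk from B; A=[nail,drum,bolt] B=[beam,rod] C=[lens,lathe,reel,disk]
Tick 5: prefer A, take nail from A; A=[drum,bolt] B=[beam,rod] C=[lens,lathe,reel,disk,nail]
Tick 6: prefer B, take beam from B; A=[drum,bolt] B=[rod] C=[lens,lathe,reel,disk,nail,beam]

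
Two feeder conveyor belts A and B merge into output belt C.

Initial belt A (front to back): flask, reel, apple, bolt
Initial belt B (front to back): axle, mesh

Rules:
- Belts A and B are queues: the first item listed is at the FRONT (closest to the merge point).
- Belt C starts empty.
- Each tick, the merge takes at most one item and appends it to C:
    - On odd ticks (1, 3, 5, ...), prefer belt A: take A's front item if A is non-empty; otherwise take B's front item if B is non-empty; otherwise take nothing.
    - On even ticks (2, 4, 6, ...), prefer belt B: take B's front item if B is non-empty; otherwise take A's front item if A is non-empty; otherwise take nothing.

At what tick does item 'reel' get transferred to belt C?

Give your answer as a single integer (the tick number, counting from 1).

Tick 1: prefer A, take flask from A; A=[reel,apple,bolt] B=[axle,mesh] C=[flask]
Tick 2: prefer B, take axle from B; A=[reel,apple,bolt] B=[mesh] C=[flask,axle]
Tick 3: prefer A, take reel from A; A=[apple,bolt] B=[mesh] C=[flask,axle,reel]

Answer: 3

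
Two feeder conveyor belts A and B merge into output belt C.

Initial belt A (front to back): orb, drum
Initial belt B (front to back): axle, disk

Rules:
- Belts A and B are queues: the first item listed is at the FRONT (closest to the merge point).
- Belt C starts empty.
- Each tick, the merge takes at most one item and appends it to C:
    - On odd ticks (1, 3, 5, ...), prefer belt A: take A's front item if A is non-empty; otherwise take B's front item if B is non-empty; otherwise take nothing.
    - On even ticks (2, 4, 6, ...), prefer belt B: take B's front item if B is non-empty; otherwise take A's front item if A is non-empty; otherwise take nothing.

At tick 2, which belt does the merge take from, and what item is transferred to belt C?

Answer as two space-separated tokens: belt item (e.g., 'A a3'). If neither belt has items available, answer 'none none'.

Tick 1: prefer A, take orb from A; A=[drum] B=[axle,disk] C=[orb]
Tick 2: prefer B, take axle from B; A=[drum] B=[disk] C=[orb,axle]

Answer: B axle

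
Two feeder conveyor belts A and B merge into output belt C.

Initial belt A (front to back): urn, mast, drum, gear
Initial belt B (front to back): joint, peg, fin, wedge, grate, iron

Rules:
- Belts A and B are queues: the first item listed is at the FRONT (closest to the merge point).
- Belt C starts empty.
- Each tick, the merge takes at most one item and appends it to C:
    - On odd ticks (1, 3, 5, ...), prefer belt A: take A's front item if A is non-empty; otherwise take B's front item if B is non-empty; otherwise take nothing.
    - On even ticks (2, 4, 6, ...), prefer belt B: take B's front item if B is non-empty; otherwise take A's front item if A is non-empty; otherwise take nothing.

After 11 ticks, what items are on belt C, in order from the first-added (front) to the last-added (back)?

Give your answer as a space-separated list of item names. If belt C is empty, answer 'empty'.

Answer: urn joint mast peg drum fin gear wedge grate iron

Derivation:
Tick 1: prefer A, take urn from A; A=[mast,drum,gear] B=[joint,peg,fin,wedge,grate,iron] C=[urn]
Tick 2: prefer B, take joint from B; A=[mast,drum,gear] B=[peg,fin,wedge,grate,iron] C=[urn,joint]
Tick 3: prefer A, take mast from A; A=[drum,gear] B=[peg,fin,wedge,grate,iron] C=[urn,joint,mast]
Tick 4: prefer B, take peg from B; A=[drum,gear] B=[fin,wedge,grate,iron] C=[urn,joint,mast,peg]
Tick 5: prefer A, take drum from A; A=[gear] B=[fin,wedge,grate,iron] C=[urn,joint,mast,peg,drum]
Tick 6: prefer B, take fin from B; A=[gear] B=[wedge,grate,iron] C=[urn,joint,mast,peg,drum,fin]
Tick 7: prefer A, take gear from A; A=[-] B=[wedge,grate,iron] C=[urn,joint,mast,peg,drum,fin,gear]
Tick 8: prefer B, take wedge from B; A=[-] B=[grate,iron] C=[urn,joint,mast,peg,drum,fin,gear,wedge]
Tick 9: prefer A, take grate from B; A=[-] B=[iron] C=[urn,joint,mast,peg,drum,fin,gear,wedge,grate]
Tick 10: prefer B, take iron from B; A=[-] B=[-] C=[urn,joint,mast,peg,drum,fin,gear,wedge,grate,iron]
Tick 11: prefer A, both empty, nothing taken; A=[-] B=[-] C=[urn,joint,mast,peg,drum,fin,gear,wedge,grate,iron]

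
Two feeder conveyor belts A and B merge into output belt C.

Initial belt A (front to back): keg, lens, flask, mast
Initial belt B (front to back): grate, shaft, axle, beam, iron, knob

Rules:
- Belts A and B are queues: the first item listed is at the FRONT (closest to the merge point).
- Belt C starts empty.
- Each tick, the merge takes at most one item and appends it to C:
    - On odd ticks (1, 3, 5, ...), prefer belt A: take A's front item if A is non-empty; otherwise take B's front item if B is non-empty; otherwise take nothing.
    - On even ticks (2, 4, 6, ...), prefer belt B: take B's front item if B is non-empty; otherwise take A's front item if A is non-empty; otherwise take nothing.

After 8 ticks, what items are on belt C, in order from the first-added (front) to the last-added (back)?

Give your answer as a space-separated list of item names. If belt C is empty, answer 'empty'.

Answer: keg grate lens shaft flask axle mast beam

Derivation:
Tick 1: prefer A, take keg from A; A=[lens,flask,mast] B=[grate,shaft,axle,beam,iron,knob] C=[keg]
Tick 2: prefer B, take grate from B; A=[lens,flask,mast] B=[shaft,axle,beam,iron,knob] C=[keg,grate]
Tick 3: prefer A, take lens from A; A=[flask,mast] B=[shaft,axle,beam,iron,knob] C=[keg,grate,lens]
Tick 4: prefer B, take shaft from B; A=[flask,mast] B=[axle,beam,iron,knob] C=[keg,grate,lens,shaft]
Tick 5: prefer A, take flask from A; A=[mast] B=[axle,beam,iron,knob] C=[keg,grate,lens,shaft,flask]
Tick 6: prefer B, take axle from B; A=[mast] B=[beam,iron,knob] C=[keg,grate,lens,shaft,flask,axle]
Tick 7: prefer A, take mast from A; A=[-] B=[beam,iron,knob] C=[keg,grate,lens,shaft,flask,axle,mast]
Tick 8: prefer B, take beam from B; A=[-] B=[iron,knob] C=[keg,grate,lens,shaft,flask,axle,mast,beam]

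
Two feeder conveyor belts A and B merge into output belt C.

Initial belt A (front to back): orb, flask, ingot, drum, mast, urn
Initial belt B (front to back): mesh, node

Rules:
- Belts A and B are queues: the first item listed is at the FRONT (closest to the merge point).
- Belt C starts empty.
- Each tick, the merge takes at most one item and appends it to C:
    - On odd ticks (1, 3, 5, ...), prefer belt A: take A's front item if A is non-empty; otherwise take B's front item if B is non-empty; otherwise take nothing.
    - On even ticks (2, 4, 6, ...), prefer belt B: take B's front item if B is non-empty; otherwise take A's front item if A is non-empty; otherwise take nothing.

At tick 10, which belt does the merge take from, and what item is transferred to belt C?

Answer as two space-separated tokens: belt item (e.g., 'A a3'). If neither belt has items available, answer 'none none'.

Tick 1: prefer A, take orb from A; A=[flask,ingot,drum,mast,urn] B=[mesh,node] C=[orb]
Tick 2: prefer B, take mesh from B; A=[flask,ingot,drum,mast,urn] B=[node] C=[orb,mesh]
Tick 3: prefer A, take flask from A; A=[ingot,drum,mast,urn] B=[node] C=[orb,mesh,flask]
Tick 4: prefer B, take node from B; A=[ingot,drum,mast,urn] B=[-] C=[orb,mesh,flask,node]
Tick 5: prefer A, take ingot from A; A=[drum,mast,urn] B=[-] C=[orb,mesh,flask,node,ingot]
Tick 6: prefer B, take drum from A; A=[mast,urn] B=[-] C=[orb,mesh,flask,node,ingot,drum]
Tick 7: prefer A, take mast from A; A=[urn] B=[-] C=[orb,mesh,flask,node,ingot,drum,mast]
Tick 8: prefer B, take urn from A; A=[-] B=[-] C=[orb,mesh,flask,node,ingot,drum,mast,urn]
Tick 9: prefer A, both empty, nothing taken; A=[-] B=[-] C=[orb,mesh,flask,node,ingot,drum,mast,urn]
Tick 10: prefer B, both empty, nothing taken; A=[-] B=[-] C=[orb,mesh,flask,node,ingot,drum,mast,urn]

Answer: none none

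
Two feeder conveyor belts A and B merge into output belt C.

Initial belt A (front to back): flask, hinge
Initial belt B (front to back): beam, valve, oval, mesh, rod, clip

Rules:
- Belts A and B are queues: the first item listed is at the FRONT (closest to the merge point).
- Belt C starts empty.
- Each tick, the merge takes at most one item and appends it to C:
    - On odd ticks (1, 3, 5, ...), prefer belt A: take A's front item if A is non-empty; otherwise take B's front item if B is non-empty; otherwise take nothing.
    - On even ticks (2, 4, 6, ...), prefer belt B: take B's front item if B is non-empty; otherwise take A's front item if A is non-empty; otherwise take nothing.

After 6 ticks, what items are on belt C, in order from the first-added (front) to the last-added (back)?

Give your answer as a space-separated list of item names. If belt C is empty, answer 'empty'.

Tick 1: prefer A, take flask from A; A=[hinge] B=[beam,valve,oval,mesh,rod,clip] C=[flask]
Tick 2: prefer B, take beam from B; A=[hinge] B=[valve,oval,mesh,rod,clip] C=[flask,beam]
Tick 3: prefer A, take hinge from A; A=[-] B=[valve,oval,mesh,rod,clip] C=[flask,beam,hinge]
Tick 4: prefer B, take valve from B; A=[-] B=[oval,mesh,rod,clip] C=[flask,beam,hinge,valve]
Tick 5: prefer A, take oval from B; A=[-] B=[mesh,rod,clip] C=[flask,beam,hinge,valve,oval]
Tick 6: prefer B, take mesh from B; A=[-] B=[rod,clip] C=[flask,beam,hinge,valve,oval,mesh]

Answer: flask beam hinge valve oval mesh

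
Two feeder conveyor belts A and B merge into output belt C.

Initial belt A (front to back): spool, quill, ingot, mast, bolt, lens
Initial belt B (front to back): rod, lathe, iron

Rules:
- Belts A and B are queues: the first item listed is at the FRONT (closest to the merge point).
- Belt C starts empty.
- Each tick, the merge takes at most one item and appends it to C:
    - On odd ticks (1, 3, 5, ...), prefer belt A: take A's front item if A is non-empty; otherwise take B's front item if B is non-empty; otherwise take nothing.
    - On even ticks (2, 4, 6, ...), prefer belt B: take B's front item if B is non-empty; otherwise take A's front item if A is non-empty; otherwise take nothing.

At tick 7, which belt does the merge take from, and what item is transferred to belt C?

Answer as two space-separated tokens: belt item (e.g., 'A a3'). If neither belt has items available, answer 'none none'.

Answer: A mast

Derivation:
Tick 1: prefer A, take spool from A; A=[quill,ingot,mast,bolt,lens] B=[rod,lathe,iron] C=[spool]
Tick 2: prefer B, take rod from B; A=[quill,ingot,mast,bolt,lens] B=[lathe,iron] C=[spool,rod]
Tick 3: prefer A, take quill from A; A=[ingot,mast,bolt,lens] B=[lathe,iron] C=[spool,rod,quill]
Tick 4: prefer B, take lathe from B; A=[ingot,mast,bolt,lens] B=[iron] C=[spool,rod,quill,lathe]
Tick 5: prefer A, take ingot from A; A=[mast,bolt,lens] B=[iron] C=[spool,rod,quill,lathe,ingot]
Tick 6: prefer B, take iron from B; A=[mast,bolt,lens] B=[-] C=[spool,rod,quill,lathe,ingot,iron]
Tick 7: prefer A, take mast from A; A=[bolt,lens] B=[-] C=[spool,rod,quill,lathe,ingot,iron,mast]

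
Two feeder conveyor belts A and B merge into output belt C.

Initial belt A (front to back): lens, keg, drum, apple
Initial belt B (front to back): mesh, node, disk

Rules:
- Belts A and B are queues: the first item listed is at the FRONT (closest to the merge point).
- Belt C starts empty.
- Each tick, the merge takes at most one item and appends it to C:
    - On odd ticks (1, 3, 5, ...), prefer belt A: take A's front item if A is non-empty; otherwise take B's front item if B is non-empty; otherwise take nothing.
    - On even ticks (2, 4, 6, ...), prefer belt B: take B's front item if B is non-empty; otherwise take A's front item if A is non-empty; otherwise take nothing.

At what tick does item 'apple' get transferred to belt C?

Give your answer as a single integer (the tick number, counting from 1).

Answer: 7

Derivation:
Tick 1: prefer A, take lens from A; A=[keg,drum,apple] B=[mesh,node,disk] C=[lens]
Tick 2: prefer B, take mesh from B; A=[keg,drum,apple] B=[node,disk] C=[lens,mesh]
Tick 3: prefer A, take keg from A; A=[drum,apple] B=[node,disk] C=[lens,mesh,keg]
Tick 4: prefer B, take node from B; A=[drum,apple] B=[disk] C=[lens,mesh,keg,node]
Tick 5: prefer A, take drum from A; A=[apple] B=[disk] C=[lens,mesh,keg,node,drum]
Tick 6: prefer B, take disk from B; A=[apple] B=[-] C=[lens,mesh,keg,node,drum,disk]
Tick 7: prefer A, take apple from A; A=[-] B=[-] C=[lens,mesh,keg,node,drum,disk,apple]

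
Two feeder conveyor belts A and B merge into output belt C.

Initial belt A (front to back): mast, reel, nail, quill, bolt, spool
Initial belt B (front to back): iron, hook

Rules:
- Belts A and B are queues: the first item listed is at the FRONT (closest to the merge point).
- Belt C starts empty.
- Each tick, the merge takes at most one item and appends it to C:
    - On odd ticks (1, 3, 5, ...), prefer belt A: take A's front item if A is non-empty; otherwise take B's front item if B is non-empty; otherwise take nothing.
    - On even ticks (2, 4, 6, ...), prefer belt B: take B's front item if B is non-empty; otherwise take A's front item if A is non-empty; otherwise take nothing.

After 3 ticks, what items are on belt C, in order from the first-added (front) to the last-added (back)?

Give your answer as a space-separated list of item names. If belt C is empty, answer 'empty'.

Tick 1: prefer A, take mast from A; A=[reel,nail,quill,bolt,spool] B=[iron,hook] C=[mast]
Tick 2: prefer B, take iron from B; A=[reel,nail,quill,bolt,spool] B=[hook] C=[mast,iron]
Tick 3: prefer A, take reel from A; A=[nail,quill,bolt,spool] B=[hook] C=[mast,iron,reel]

Answer: mast iron reel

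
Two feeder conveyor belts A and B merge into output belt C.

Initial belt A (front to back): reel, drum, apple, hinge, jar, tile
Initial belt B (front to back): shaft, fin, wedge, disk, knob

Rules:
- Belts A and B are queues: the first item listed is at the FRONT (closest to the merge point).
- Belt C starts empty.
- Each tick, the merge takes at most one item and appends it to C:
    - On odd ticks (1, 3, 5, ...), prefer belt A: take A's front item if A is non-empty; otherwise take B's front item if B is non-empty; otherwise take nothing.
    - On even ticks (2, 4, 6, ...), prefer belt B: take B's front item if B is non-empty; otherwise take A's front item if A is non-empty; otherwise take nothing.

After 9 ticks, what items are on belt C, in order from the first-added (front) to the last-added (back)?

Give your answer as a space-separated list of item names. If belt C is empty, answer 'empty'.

Tick 1: prefer A, take reel from A; A=[drum,apple,hinge,jar,tile] B=[shaft,fin,wedge,disk,knob] C=[reel]
Tick 2: prefer B, take shaft from B; A=[drum,apple,hinge,jar,tile] B=[fin,wedge,disk,knob] C=[reel,shaft]
Tick 3: prefer A, take drum from A; A=[apple,hinge,jar,tile] B=[fin,wedge,disk,knob] C=[reel,shaft,drum]
Tick 4: prefer B, take fin from B; A=[apple,hinge,jar,tile] B=[wedge,disk,knob] C=[reel,shaft,drum,fin]
Tick 5: prefer A, take apple from A; A=[hinge,jar,tile] B=[wedge,disk,knob] C=[reel,shaft,drum,fin,apple]
Tick 6: prefer B, take wedge from B; A=[hinge,jar,tile] B=[disk,knob] C=[reel,shaft,drum,fin,apple,wedge]
Tick 7: prefer A, take hinge from A; A=[jar,tile] B=[disk,knob] C=[reel,shaft,drum,fin,apple,wedge,hinge]
Tick 8: prefer B, take disk from B; A=[jar,tile] B=[knob] C=[reel,shaft,drum,fin,apple,wedge,hinge,disk]
Tick 9: prefer A, take jar from A; A=[tile] B=[knob] C=[reel,shaft,drum,fin,apple,wedge,hinge,disk,jar]

Answer: reel shaft drum fin apple wedge hinge disk jar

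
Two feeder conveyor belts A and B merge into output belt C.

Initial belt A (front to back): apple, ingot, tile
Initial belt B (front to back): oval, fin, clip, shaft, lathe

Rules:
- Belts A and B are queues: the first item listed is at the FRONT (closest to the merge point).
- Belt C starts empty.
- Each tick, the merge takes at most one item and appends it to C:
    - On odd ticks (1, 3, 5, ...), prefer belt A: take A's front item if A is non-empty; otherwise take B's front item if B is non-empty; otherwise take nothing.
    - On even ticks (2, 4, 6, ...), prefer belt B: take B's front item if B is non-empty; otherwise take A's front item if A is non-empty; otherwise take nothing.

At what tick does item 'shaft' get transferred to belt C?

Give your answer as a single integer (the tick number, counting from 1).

Answer: 7

Derivation:
Tick 1: prefer A, take apple from A; A=[ingot,tile] B=[oval,fin,clip,shaft,lathe] C=[apple]
Tick 2: prefer B, take oval from B; A=[ingot,tile] B=[fin,clip,shaft,lathe] C=[apple,oval]
Tick 3: prefer A, take ingot from A; A=[tile] B=[fin,clip,shaft,lathe] C=[apple,oval,ingot]
Tick 4: prefer B, take fin from B; A=[tile] B=[clip,shaft,lathe] C=[apple,oval,ingot,fin]
Tick 5: prefer A, take tile from A; A=[-] B=[clip,shaft,lathe] C=[apple,oval,ingot,fin,tile]
Tick 6: prefer B, take clip from B; A=[-] B=[shaft,lathe] C=[apple,oval,ingot,fin,tile,clip]
Tick 7: prefer A, take shaft from B; A=[-] B=[lathe] C=[apple,oval,ingot,fin,tile,clip,shaft]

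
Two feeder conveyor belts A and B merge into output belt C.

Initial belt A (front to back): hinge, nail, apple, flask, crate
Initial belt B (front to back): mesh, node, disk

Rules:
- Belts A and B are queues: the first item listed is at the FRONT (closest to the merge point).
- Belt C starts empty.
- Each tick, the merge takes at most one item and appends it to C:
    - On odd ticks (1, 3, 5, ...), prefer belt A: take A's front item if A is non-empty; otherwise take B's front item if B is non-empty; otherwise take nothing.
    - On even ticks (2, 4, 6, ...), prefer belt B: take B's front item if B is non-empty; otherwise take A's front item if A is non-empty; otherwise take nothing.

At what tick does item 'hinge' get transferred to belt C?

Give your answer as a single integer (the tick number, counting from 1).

Answer: 1

Derivation:
Tick 1: prefer A, take hinge from A; A=[nail,apple,flask,crate] B=[mesh,node,disk] C=[hinge]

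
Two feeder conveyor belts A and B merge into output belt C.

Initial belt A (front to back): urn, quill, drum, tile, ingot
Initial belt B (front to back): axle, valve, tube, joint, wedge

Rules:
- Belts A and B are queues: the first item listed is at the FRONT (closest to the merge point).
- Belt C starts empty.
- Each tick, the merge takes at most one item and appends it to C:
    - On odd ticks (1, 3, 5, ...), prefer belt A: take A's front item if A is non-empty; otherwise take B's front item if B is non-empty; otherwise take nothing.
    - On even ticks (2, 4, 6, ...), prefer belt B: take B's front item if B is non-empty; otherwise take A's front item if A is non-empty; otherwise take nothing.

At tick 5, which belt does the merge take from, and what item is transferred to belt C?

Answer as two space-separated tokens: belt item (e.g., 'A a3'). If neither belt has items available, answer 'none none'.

Answer: A drum

Derivation:
Tick 1: prefer A, take urn from A; A=[quill,drum,tile,ingot] B=[axle,valve,tube,joint,wedge] C=[urn]
Tick 2: prefer B, take axle from B; A=[quill,drum,tile,ingot] B=[valve,tube,joint,wedge] C=[urn,axle]
Tick 3: prefer A, take quill from A; A=[drum,tile,ingot] B=[valve,tube,joint,wedge] C=[urn,axle,quill]
Tick 4: prefer B, take valve from B; A=[drum,tile,ingot] B=[tube,joint,wedge] C=[urn,axle,quill,valve]
Tick 5: prefer A, take drum from A; A=[tile,ingot] B=[tube,joint,wedge] C=[urn,axle,quill,valve,drum]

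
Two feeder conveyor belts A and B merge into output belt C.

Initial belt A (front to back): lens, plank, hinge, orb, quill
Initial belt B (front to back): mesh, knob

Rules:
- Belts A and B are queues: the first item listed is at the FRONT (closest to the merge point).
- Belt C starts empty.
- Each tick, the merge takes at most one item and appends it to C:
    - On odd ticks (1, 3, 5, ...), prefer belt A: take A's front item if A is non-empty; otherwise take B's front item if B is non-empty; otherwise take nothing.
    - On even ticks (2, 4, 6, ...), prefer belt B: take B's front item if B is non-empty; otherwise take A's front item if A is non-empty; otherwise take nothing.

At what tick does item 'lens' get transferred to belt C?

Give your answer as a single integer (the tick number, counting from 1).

Answer: 1

Derivation:
Tick 1: prefer A, take lens from A; A=[plank,hinge,orb,quill] B=[mesh,knob] C=[lens]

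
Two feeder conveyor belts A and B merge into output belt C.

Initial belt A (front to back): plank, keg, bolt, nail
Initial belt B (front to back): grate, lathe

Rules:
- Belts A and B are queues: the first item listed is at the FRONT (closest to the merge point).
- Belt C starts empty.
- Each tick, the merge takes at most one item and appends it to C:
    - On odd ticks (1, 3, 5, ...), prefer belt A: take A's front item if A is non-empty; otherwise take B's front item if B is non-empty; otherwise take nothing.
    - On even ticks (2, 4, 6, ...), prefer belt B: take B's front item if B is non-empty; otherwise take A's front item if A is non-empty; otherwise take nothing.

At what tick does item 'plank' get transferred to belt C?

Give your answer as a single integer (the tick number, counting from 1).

Tick 1: prefer A, take plank from A; A=[keg,bolt,nail] B=[grate,lathe] C=[plank]

Answer: 1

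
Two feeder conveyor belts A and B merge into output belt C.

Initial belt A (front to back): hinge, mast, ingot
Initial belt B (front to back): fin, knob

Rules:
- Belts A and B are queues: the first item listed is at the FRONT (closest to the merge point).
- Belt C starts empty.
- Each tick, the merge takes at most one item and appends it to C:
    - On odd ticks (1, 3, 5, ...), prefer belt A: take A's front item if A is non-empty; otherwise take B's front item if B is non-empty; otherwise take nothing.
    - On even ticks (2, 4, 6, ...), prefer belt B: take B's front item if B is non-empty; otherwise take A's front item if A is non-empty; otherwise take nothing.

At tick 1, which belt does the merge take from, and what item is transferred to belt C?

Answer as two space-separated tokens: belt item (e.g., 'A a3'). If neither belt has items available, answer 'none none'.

Tick 1: prefer A, take hinge from A; A=[mast,ingot] B=[fin,knob] C=[hinge]

Answer: A hinge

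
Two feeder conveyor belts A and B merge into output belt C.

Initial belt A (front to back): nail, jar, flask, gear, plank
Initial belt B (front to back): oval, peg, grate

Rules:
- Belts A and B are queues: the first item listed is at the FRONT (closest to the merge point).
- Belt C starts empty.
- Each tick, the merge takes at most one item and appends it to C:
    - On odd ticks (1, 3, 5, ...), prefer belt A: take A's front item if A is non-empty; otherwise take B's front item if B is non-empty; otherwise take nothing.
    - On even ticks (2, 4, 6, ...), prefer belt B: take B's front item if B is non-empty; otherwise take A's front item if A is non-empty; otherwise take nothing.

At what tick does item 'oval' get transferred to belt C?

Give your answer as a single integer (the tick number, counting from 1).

Answer: 2

Derivation:
Tick 1: prefer A, take nail from A; A=[jar,flask,gear,plank] B=[oval,peg,grate] C=[nail]
Tick 2: prefer B, take oval from B; A=[jar,flask,gear,plank] B=[peg,grate] C=[nail,oval]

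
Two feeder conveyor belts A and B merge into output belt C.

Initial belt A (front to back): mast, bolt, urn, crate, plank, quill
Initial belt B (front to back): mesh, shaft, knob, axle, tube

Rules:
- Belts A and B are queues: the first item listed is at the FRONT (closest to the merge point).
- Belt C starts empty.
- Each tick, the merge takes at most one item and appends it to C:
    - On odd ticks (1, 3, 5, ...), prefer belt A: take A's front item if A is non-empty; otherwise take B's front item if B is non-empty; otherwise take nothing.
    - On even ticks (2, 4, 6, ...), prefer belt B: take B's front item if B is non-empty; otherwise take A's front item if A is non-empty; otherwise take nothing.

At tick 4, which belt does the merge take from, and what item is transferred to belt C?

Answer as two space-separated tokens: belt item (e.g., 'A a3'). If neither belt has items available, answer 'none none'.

Tick 1: prefer A, take mast from A; A=[bolt,urn,crate,plank,quill] B=[mesh,shaft,knob,axle,tube] C=[mast]
Tick 2: prefer B, take mesh from B; A=[bolt,urn,crate,plank,quill] B=[shaft,knob,axle,tube] C=[mast,mesh]
Tick 3: prefer A, take bolt from A; A=[urn,crate,plank,quill] B=[shaft,knob,axle,tube] C=[mast,mesh,bolt]
Tick 4: prefer B, take shaft from B; A=[urn,crate,plank,quill] B=[knob,axle,tube] C=[mast,mesh,bolt,shaft]

Answer: B shaft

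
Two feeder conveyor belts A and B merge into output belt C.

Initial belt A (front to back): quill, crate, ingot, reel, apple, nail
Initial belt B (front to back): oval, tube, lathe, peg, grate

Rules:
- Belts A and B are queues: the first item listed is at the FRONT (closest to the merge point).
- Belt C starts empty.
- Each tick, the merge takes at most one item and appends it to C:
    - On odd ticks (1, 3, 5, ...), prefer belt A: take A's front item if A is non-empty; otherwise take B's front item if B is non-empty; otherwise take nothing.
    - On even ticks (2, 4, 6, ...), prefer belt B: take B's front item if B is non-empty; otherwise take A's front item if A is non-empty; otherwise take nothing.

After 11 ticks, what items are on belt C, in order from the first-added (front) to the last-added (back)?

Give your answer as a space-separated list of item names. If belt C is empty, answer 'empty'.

Tick 1: prefer A, take quill from A; A=[crate,ingot,reel,apple,nail] B=[oval,tube,lathe,peg,grate] C=[quill]
Tick 2: prefer B, take oval from B; A=[crate,ingot,reel,apple,nail] B=[tube,lathe,peg,grate] C=[quill,oval]
Tick 3: prefer A, take crate from A; A=[ingot,reel,apple,nail] B=[tube,lathe,peg,grate] C=[quill,oval,crate]
Tick 4: prefer B, take tube from B; A=[ingot,reel,apple,nail] B=[lathe,peg,grate] C=[quill,oval,crate,tube]
Tick 5: prefer A, take ingot from A; A=[reel,apple,nail] B=[lathe,peg,grate] C=[quill,oval,crate,tube,ingot]
Tick 6: prefer B, take lathe from B; A=[reel,apple,nail] B=[peg,grate] C=[quill,oval,crate,tube,ingot,lathe]
Tick 7: prefer A, take reel from A; A=[apple,nail] B=[peg,grate] C=[quill,oval,crate,tube,ingot,lathe,reel]
Tick 8: prefer B, take peg from B; A=[apple,nail] B=[grate] C=[quill,oval,crate,tube,ingot,lathe,reel,peg]
Tick 9: prefer A, take apple from A; A=[nail] B=[grate] C=[quill,oval,crate,tube,ingot,lathe,reel,peg,apple]
Tick 10: prefer B, take grate from B; A=[nail] B=[-] C=[quill,oval,crate,tube,ingot,lathe,reel,peg,apple,grate]
Tick 11: prefer A, take nail from A; A=[-] B=[-] C=[quill,oval,crate,tube,ingot,lathe,reel,peg,apple,grate,nail]

Answer: quill oval crate tube ingot lathe reel peg apple grate nail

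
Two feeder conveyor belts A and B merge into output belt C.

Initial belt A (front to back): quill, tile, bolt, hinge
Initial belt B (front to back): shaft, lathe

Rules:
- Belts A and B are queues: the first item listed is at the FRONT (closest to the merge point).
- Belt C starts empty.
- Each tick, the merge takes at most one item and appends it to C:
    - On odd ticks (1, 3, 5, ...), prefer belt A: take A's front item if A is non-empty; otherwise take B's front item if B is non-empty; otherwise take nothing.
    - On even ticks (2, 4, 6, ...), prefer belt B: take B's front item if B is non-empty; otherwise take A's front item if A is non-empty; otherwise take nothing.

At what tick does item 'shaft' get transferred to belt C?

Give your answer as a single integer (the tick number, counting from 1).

Tick 1: prefer A, take quill from A; A=[tile,bolt,hinge] B=[shaft,lathe] C=[quill]
Tick 2: prefer B, take shaft from B; A=[tile,bolt,hinge] B=[lathe] C=[quill,shaft]

Answer: 2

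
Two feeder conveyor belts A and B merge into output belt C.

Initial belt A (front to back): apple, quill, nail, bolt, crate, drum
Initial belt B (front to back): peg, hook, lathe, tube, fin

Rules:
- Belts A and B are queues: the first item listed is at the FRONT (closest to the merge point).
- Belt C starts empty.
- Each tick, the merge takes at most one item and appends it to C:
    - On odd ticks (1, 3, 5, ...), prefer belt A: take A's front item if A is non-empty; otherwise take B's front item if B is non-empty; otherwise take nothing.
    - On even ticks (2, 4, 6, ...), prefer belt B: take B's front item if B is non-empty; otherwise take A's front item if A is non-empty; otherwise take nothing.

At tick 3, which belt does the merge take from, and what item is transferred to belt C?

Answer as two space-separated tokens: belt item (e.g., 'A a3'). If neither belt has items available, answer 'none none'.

Tick 1: prefer A, take apple from A; A=[quill,nail,bolt,crate,drum] B=[peg,hook,lathe,tube,fin] C=[apple]
Tick 2: prefer B, take peg from B; A=[quill,nail,bolt,crate,drum] B=[hook,lathe,tube,fin] C=[apple,peg]
Tick 3: prefer A, take quill from A; A=[nail,bolt,crate,drum] B=[hook,lathe,tube,fin] C=[apple,peg,quill]

Answer: A quill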